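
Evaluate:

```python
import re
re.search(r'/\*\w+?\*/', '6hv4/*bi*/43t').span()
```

`re.search` scans for the first position where the pattern succeeds.
The match spans [4:10] → '/*bi*/'.

(4, 10)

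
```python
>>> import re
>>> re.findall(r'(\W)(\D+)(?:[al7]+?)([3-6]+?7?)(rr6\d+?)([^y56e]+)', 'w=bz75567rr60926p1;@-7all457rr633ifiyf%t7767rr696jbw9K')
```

[('=', 'bz', '5567', 'rr60', '92'), (';', '@-', '457', 'rr63', '3ifi'), ('%', 't', '67', 'rr696', 'jbw9K')]

Pattern: a non-word character (captured); then one or more of a non-digit (captured); then one or more of one of [al7] (lazy) (non-capturing group); then one or more of a character in [3-6] (lazy), then optionally a literal '7' (captured); then the literal 'rr', then the literal '6', then one or more of a digit (lazy) (captured); then one or more of any character except [y56e] (captured).
Walking the string: at [1:15] match '=bz75567rr6092', groups = ('=', 'bz', '5567', 'rr60', '92'); at [18:36] match ';@-7all457rr633ifi', groups = (';', '@-', '457', 'rr63', '3ifi'); at [38:54] match '%t7767rr696jbw9K', groups = ('%', 't', '67', 'rr696', 'jbw9K').
Multiple groups make `findall` return tuples — one 5-tuple for each match.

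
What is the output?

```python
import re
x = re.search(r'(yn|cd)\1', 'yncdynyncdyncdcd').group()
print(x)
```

ynyn

After group 1 captures some text, `\1` only succeeds where that same text appears again.
The match spans [4:8] → 'ynyn'.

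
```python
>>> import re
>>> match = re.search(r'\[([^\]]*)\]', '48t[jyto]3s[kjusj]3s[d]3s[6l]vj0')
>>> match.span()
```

The match spans [3:9] → '[jyto]'.

(3, 9)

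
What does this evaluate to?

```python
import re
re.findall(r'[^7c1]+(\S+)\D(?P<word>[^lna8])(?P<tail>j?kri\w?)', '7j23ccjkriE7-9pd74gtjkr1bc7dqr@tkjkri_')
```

[('ccjkriE7-9pd74gtjkr1bc7dqr@t', 'j', 'kri_')]

The pattern matches one or more of any character except [7c1]; then one or more of a non-whitespace character (captured); then a non-digit; then any character except [lna8] (captured as 'word'); then optionally a literal 'j', then the literal 'kri', then optionally a word character (captured as 'tail').
With 3 capturing groups, `findall` returns a 3-tuple per match.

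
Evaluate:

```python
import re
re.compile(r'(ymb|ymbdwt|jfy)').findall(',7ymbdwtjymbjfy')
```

['ymb', 'ymb', 'jfy']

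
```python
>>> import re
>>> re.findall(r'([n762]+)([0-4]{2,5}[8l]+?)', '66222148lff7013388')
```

[('66222', '148'), ('7', '01338')]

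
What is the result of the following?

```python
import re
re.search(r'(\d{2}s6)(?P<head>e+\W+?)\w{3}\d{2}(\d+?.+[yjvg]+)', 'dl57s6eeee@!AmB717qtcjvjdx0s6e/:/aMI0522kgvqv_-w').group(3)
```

'7qtcjvjdx0s6e/:/aMI0522kgvqv'

The match spans [2:45] → '57s6eeee@!AmB717qtcjvjdx0s6e/:/aMI0522kgvqv'.
Captured: group 1 = '57s6', group 2 = 'eeee@!', group 3 = '7qtcjvjdx0s6e/:/aMI0522kgvqv'.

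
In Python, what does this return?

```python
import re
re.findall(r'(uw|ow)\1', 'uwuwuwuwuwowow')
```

The backreference `\1` re-matches whatever the first group consumed, character for character.
With a single group, `findall` returns only what that group captured — 3 items.

['uw', 'uw', 'ow']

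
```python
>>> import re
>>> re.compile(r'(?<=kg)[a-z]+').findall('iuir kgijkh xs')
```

['ijkh']

Because the assertion is zero-width, the text it checks is not consumed and won't appear in the result.
Since nothing is captured, `findall` lists the 1 matched substring directly.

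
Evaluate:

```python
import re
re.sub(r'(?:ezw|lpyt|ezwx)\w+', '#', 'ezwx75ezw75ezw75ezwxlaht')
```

'#'

Each match is replaced by '#'.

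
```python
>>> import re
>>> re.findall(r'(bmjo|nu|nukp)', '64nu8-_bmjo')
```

['nu', 'bmjo']

Walking the string: at [2:4] match 'nu', group 1 = 'nu'; at [7:11] match 'bmjo', group 1 = 'bmjo'.
`findall` collects group 1 from each match (2 total).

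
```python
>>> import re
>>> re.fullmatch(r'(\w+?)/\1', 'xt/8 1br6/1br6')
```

`fullmatch` succeeds only if the pattern covers the string from start to end.
Here the pattern can't cover the whole string, so the call returns None.

None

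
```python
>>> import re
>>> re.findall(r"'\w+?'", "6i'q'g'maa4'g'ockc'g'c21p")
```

Scanning left to right: at [2:5] → "'q'"; at [6:12] → "'maa4'"; at [13:19] → "'ockc'".
`findall` yields the raw match text (3 of them) because the pattern has no groups.

["'q'", "'maa4'", "'ockc'"]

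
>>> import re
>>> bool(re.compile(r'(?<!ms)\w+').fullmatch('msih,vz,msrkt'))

False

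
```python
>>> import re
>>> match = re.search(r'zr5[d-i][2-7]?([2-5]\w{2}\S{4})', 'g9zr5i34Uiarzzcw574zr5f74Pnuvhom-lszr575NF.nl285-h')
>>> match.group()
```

'zr5i34Uiarzz'

The match spans [2:14] → 'zr5i34Uiarzz'.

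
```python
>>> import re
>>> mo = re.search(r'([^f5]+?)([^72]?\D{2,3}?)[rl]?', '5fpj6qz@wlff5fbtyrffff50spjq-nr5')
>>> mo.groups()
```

Pattern: one or more of any character except [f5] (lazy) (captured); then optionally any character except [72], then 2 to 3 of a non-digit (lazy) (captured); then optionally one of [rl].
With the lazy modifier that quantifier settles for the fewest repetitions that let the rest of the pattern succeed (the atoms after it are unaffected and can still be greedy).
`re.search` tries every starting position until one works.
The match spans [2:7] → 'pj6qz'.
Captured: group 1 = 'pj', group 2 = '6qz'.

('pj', '6qz')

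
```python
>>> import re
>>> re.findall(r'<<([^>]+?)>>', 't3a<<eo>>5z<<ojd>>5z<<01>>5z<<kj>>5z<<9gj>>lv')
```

['eo', 'ojd', '01', 'kj', '9gj']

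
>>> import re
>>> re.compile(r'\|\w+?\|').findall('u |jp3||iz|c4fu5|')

['|jp3|', '|iz|']

With no groups in the pattern, `findall` gives back each whole match — 2 here.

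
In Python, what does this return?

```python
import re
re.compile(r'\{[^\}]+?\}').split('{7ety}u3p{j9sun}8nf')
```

['', 'u3p', '8nf']

Matches to split on: at [0:6] → '{7ety}'; at [9:16] → '{j9sun}'.
Each match becomes a cut point; 3 segments remain.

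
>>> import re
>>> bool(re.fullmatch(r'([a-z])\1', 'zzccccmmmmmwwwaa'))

False

`\1` has to match the exact text group 1 already captured.
For `fullmatch`, every character of the input must be accounted for by the pattern.
Here there's no way to consume every character, so the call returns None, and `bool(None)` is False.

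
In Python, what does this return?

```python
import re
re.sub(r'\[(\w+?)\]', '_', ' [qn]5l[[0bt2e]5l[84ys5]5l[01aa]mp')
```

' _5l[_5l_5l_mp'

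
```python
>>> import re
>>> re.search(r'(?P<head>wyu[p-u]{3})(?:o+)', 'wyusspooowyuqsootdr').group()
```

'wyusspooo'

The pattern matches the literal 'wyu', then exactly 3 of a character in [p-u] (captured as 'head'); then one or more of a literal 'o' (non-capturing group).
Unlike `match`, `search` isn't anchored — it looks for the pattern anywhere in the string.
The match spans [0:9] → 'wyusspooo'.
Captured: group 1 = 'wyussp'.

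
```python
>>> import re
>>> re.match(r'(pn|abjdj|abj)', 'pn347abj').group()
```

'pn'

`match` is anchored at position 0; if the pattern doesn't fit there, it returns None.
The match spans [0:2] → 'pn'.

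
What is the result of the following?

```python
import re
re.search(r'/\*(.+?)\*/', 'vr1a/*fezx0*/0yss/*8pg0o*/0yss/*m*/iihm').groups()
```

('fezx0',)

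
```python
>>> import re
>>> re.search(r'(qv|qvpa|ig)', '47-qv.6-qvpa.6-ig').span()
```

(3, 5)

`search` walks the string left to right and returns the first match it finds.
The match spans [3:5] → 'qv'.
Captured: group 1 = 'qv'.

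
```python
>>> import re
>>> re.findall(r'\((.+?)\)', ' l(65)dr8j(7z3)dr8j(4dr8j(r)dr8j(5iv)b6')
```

['65', '7z3', '4dr8j(r', '5iv']

The `?` after the quantifier makes it lazy — it takes as little as possible before letting the rest of the pattern try.
Walking the string: at [2:6] match '(65)', group 1 = '65'; at [10:15] match '(7z3)', group 1 = '7z3'; at [19:28] match '(4dr8j(r)', group 1 = '4dr8j(r'; at [32:37] match '(5iv)', group 1 = '5iv'.
`findall` collects group 1 from each match (4 total).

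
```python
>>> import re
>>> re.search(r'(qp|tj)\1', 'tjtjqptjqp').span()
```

(0, 4)

`\1` is not a pattern — it's the concrete string captured by group 1, re-applied verbatim.
The match spans [0:4] → 'tjtj'.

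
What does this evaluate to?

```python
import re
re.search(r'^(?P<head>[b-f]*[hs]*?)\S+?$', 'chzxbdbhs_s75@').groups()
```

The match spans [0:14] → 'chzxbdbhs_s75@'.
Captured: group 1 = 'c'.

('c',)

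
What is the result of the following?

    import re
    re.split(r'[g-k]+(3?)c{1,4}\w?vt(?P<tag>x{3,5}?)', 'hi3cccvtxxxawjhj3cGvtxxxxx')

This matches one or more of a character in [g-k]; then optionally a literal '3' (captured); then 1 to 4 of a literal 'c', then optionally a word character, then the literal 'vt'; then 3 to 5 of a literal 'x' (lazy) (captured as 'tag').
The `?` after the quantifier makes it lazy — it takes as little as possible before letting the rest of the pattern try.
Matches to split on: at [0:11] → 'hi3cccvtxxx'; at [13:24] → 'jhj3cGvtxxx'.
Because the pattern has a capturing group, `split` also inserts each captured text between the pieces.

['', '3', 'xxx', 'aw', '3', 'xxx', 'xx']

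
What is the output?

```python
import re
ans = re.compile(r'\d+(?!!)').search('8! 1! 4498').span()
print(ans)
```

(6, 10)

`(?!…)`/`(?<!…)` only lets a position through if the neighbouring text does NOT match; no characters are consumed.
The match spans [6:10] → '4498'.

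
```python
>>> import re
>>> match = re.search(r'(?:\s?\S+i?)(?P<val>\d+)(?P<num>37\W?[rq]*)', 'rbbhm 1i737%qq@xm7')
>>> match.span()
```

This matches optionally whitespace, then one or more of a non-whitespace character, then optionally the literal 'i' (non-capturing group); then one or more of a digit (captured as 'val'); then the literal '37', then optionally a non-word character, then zero or more of one of [rq] (captured as 'num').
`re.search` scans for the first position where the pattern succeeds.
The match spans [5:14] → ' 1i737%qq'.
Captured: group 1 = '7', group 2 = '37%qq'.

(5, 14)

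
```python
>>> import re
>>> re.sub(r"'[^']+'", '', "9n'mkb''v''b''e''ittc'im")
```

'9nim'

Matches: at [2:7] → "'mkb'"; at [7:10] → "'v'"; at [10:13] → "'b'"; at [13:16] → "'e'"; at [16:22] → "'ittc'".
Every occurrence is swapped for ''.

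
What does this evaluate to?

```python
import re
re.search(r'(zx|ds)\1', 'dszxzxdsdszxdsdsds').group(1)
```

'zx'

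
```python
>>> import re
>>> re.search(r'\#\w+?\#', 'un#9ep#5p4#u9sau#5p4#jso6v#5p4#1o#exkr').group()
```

'#9ep#'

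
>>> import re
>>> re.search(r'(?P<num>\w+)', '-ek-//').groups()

('ek',)

The match spans [1:3] → 'ek'.
Captured: group 1 = 'ek'.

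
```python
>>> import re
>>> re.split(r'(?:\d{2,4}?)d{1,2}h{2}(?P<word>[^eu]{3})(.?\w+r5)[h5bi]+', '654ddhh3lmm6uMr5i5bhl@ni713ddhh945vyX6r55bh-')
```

['', '3lm', 'm6uMr5', 'l@ni', '945', 'vyX6r5', '-']

With a capturing group present, the delimiter's captured portion is kept in the result list.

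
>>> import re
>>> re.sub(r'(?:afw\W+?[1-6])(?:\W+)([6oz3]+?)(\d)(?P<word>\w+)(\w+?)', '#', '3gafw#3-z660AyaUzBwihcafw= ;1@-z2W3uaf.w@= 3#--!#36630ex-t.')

Pattern: the literal 'afw', then one or more of a non-word character (lazy), then a character in [1-6] (non-capturing group); then one or more of a non-word character (non-capturing group); then one or more of one of [6oz3] (lazy) (captured); then a digit (captured); then one or more of a word character (captured as 'word'); then one or more of a word character (lazy) (captured).
Matches: at [2:25] → 'afw#3-z660AyaUzBwihcafw'.
Each match is replaced by '#'.

'3g#= ;1@-z2W3uaf.w@= 3#--!#36630ex-t.'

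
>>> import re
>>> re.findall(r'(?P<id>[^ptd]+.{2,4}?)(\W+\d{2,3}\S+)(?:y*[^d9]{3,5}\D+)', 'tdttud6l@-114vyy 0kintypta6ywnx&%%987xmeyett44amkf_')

The `?` after the quantifier makes it lazy — it takes as little as possible before letting the rest of the pattern try.
2 groups means each result is a tuple of 2 captured strings — 2 here.

[('ud6l', '@-114vyy'), ('6ywnx&%', '%987xmeyett44a')]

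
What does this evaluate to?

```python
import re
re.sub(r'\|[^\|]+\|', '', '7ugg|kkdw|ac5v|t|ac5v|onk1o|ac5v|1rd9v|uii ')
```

Matches: at [4:10] → '|kkdw|'; at [14:17] → '|t|'; at [21:28] → '|onk1o|'; at [32:39] → '|1rd9v|'.
Each match is replaced by ''.

'7uggac5vac5vac5vuii '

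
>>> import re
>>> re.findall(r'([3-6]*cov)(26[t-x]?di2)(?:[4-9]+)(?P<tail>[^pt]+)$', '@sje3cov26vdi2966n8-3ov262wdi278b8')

The pattern matches zero or more of a character in [3-6], then the literal 'cov' (captured); then the literal '26', then optionally a character in [t-x], then the literal 'di2' (captured); then one or more of a character in [4-9] (non-capturing group); then one or more of any character except [pt] (captured as 'tail'); then anchored at the end.
Multiple groups make `findall` return tuples — one 3-tuple for the one match.

[('3cov', '26vdi2', 'n8-3ov262wdi278b8')]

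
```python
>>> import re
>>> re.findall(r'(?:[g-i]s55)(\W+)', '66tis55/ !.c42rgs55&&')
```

['/ !.', '&&']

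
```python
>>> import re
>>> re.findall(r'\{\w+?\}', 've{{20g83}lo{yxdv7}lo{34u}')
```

Matches: at [3:10] → '{20g83}'; at [12:19] → '{yxdv7}'; at [21:26] → '{34u}'.
Since nothing is captured, `findall` lists the 3 matched substrings directly.

['{20g83}', '{yxdv7}', '{34u}']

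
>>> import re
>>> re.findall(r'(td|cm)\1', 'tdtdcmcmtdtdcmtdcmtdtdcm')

After group 1 captures some text, `\1` only succeeds where that same text appears again.
Because there's exactly one group, `findall` drops the full match and keeps group 1 from each hit.

['td', 'cm', 'td', 'td']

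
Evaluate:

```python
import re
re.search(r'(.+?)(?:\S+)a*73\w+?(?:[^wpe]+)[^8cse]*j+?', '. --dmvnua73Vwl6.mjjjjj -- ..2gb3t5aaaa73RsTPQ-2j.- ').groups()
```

('. ',)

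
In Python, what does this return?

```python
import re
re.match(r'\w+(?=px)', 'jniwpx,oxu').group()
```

'jniw'

The lookaround is zero-width — it requires the adjacent text to match without consuming it, so the asserted text isn't part of the match.
`re.match` won't scan ahead — the pattern has to work from the very first character.
The match spans [0:4] → 'jniw'.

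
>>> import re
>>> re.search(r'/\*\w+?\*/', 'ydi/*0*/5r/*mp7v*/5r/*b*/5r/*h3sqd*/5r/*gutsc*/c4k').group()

'/*0*/'

`re.search` tries every starting position until one works.
The match spans [3:8] → '/*0*/'.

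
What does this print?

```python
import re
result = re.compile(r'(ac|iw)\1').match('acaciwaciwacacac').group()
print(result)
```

`re.match` won't scan ahead — the pattern has to work from the very first character.
The match spans [0:4] → 'acac'.

acac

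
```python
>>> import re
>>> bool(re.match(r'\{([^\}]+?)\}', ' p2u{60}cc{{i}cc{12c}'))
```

`match` is anchored at position 0; if the pattern doesn't fit there, it returns None.
Here the pattern fails at index 0, so the call returns None, and `bool(None)` is False.

False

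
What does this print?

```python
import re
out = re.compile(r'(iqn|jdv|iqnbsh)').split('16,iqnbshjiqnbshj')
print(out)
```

`|` is ordered: at each position the engine commits to the first alternative that works.
Matches to split on: at [3:6] → 'iqn'; at [10:13] → 'iqn'.
The group in the pattern means `split` returns the separators' captures alongside the pieces.

['16,', 'iqn', 'bshj', 'iqn', 'bshj']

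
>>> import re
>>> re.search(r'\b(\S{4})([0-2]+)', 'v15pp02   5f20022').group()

The match spans [10:17] → '5f20022'.

'5f20022'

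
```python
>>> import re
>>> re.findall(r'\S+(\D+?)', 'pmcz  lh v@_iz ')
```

The pattern matches one or more of a non-whitespace character; then one or more of a non-digit (lazy) (captured).
With a single group, `findall` returns only what that group captured — 3 items.

[' ', ' ', ' ']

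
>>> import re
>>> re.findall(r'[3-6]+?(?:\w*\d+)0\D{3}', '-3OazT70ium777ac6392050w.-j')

['3OazT70ium777ac6392050w.-']

This matches one or more of a character in [3-6] (lazy); then zero or more of a word character, then one or more of a digit (non-capturing group); then a literal '0', then exactly 3 of a non-digit.
No capturing groups, so `findall` returns the 1 full match string.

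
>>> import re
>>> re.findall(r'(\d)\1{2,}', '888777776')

After group 1 captures some text, `\1` only succeeds where that same text appears again.
Walking the string: at [0:3] match '888', group 1 = '8'; at [3:8] match '77777', group 1 = '7'.
Because there's exactly one group, `findall` drops the full match and keeps group 1 from each hit.

['8', '7']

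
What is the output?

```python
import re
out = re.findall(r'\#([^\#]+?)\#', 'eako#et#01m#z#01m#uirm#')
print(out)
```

['et', 'z', 'uirm']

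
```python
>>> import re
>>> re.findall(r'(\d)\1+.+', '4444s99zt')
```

The backreference `\1` re-matches whatever the first group consumed, character for character.
With a single group, `findall` returns only what that group captured — 1 item.

['4']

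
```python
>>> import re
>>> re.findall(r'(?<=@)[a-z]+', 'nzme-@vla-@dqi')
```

['vla', 'dqi']

The `(?=…)`/`(?<=…)` assertion just peeks at neighbouring text; it doesn't advance the match position.
Matches: at [6:9] → 'vla'; at [11:14] → 'dqi'.
`findall` yields the raw match text (2 of them) because the pattern has no groups.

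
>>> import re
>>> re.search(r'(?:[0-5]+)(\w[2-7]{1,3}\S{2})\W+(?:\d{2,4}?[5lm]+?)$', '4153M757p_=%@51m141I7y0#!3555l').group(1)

'I7y0'

The pattern matches one or more of a character in [0-5] (non-capturing group); then a word character, then 1 to 3 of a character in [2-7], then exactly 2 of a non-whitespace character (captured); then one or more of a non-word character; then 2 to 4 of a digit (lazy), then one or more of one of [5lm] (lazy) (non-capturing group); then anchored at the end.
`re.search` tries every starting position until one works.
The match spans [16:30] → '141I7y0#!3555l'.
Captured: group 1 = 'I7y0'.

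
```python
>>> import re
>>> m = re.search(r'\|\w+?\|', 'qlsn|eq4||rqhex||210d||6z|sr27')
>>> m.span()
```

(4, 9)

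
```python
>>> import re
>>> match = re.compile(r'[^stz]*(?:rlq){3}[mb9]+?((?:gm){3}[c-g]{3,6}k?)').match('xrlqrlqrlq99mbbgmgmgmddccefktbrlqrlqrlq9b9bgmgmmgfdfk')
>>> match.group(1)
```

'gmgmgmddccefk'

The pattern matches zero or more of any character except [stz], then the literal 'rlq' repeated 3 times, then one or more of one of [mb9] (lazy); then the literal 'gm' repeated 3 times, then 3 to 6 of a character in [c-g], then optionally the literal 'k' (captured).
`re.match` won't scan ahead — the pattern has to work from the very first character.
The match spans [0:28] → 'xrlqrlqrlq99mbbgmgmgmddccefk'.
Captured: group 1 = 'gmgmgmddccefk'.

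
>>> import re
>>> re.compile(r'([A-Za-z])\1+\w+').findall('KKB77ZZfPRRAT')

`\1` is not a pattern — it's the concrete string captured by group 1, re-applied verbatim.
Matches: at [0:13] match 'KKB77ZZfPRRAT', group 1 = 'K'.
With a single group, `findall` returns only what that group captured — 1 item.

['K']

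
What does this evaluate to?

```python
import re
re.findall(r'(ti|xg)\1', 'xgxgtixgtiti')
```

`\1` has to match the exact text group 1 already captured.
Walking the string: at [0:4] match 'xgxg', group 1 = 'xg'; at [8:12] match 'titi', group 1 = 'ti'.
With a single group, `findall` returns only what that group captured — 2 items.

['xg', 'ti']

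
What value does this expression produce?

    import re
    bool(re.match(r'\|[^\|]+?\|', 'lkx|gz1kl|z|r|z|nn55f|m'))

False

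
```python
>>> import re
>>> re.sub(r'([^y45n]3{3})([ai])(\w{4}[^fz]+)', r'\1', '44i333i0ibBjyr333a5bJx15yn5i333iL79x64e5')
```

The pattern matches any character except [y45n], then exactly 3 of the literal '3' (captured); then one of [ai] (captured); then exactly 4 of a word character, then one or more of any character except [fz] (captured).
Matches: at [2:40] → 'i333i0ibBjyr333a5bJx15yn5i333iL79x64e5'.
`\1` in the replacement pulls in group 1's text for each match.

'44i333'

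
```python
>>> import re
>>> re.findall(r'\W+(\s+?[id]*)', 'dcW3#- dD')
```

`findall` collects group 1 from the one match (1 total).

[' d']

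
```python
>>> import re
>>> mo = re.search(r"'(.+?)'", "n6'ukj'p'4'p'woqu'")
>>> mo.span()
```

Unlike `match`, `search` isn't anchored — it looks for the pattern anywhere in the string.
The match spans [2:7] → "'ukj'".
Captured: group 1 = 'ukj'.

(2, 7)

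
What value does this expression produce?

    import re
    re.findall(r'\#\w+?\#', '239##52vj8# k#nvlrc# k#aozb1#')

['#52vj8#', '#nvlrc#', '#aozb1#']

`findall` yields the raw match text (3 of them) because the pattern has no groups.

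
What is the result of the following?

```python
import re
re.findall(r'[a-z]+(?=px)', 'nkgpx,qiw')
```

Because the assertion is zero-width, the text it checks is not consumed and won't appear in the result.
Matches: at [0:3] → 'nkg'.
With no groups in the pattern, `findall` gives back each whole match — 1 here.

['nkg']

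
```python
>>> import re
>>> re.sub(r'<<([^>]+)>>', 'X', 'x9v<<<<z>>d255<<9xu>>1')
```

Matches: at [3:10] → '<<<<z>>'; at [14:21] → '<<9xu>>'.
`sub` substitutes 'X' at each match site.

'x9vXd255X1'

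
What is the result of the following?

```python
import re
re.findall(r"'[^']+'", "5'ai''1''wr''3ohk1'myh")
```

["'ai'", "'1'", "'wr'", "'3ohk1'"]

Matches: at [1:5] → "'ai'"; at [5:8] → "'1'"; at [8:12] → "'wr'"; at [12:19] → "'3ohk1'".
With no groups in the pattern, `findall` gives back each whole match — 4 here.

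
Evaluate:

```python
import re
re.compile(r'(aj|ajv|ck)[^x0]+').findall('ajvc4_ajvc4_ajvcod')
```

['aj']

The regex engine tests alternatives in the order written; an earlier branch that matches wins even if a later one would match more.
Walking the string: at [0:18] match 'ajvc4_ajvc4_ajvcod', group 1 = 'aj'.
`findall` collects group 1 from the one match (1 total).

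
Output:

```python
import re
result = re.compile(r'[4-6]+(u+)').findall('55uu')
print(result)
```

['uu']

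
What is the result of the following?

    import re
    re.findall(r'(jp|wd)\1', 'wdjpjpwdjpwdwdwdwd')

`\1` is not a pattern — it's the concrete string captured by group 1, re-applied verbatim.
Matches: at [2:6] match 'jpjp', group 1 = 'jp'; at [10:14] match 'wdwd', group 1 = 'wd'; at [14:18] match 'wdwd', group 1 = 'wd'.
With a single group, `findall` returns only what that group captured — 3 items.

['jp', 'wd', 'wd']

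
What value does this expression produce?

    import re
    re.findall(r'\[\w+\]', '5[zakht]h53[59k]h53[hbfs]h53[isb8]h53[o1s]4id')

Since nothing is captured, `findall` lists the 5 matched substrings directly.

['[zakht]', '[59k]', '[hbfs]', '[isb8]', '[o1s]']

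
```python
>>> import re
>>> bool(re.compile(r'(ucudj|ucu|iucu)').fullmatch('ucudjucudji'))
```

False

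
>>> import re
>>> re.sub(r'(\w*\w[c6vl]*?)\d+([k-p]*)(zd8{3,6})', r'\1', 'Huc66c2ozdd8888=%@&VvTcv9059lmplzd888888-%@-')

'Huc66c2ozdd8888=%@&VvTcv905-%@-'

The replacement refers to a captured group, so each match is rewritten using its own captured text.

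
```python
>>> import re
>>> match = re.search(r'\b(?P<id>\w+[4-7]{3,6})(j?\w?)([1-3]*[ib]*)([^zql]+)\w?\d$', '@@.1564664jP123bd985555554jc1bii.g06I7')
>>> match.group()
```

'1564664jP123bd985555554jc1bii.g06I7'

Pattern: a word boundary (`\b`, zero-width); then one or more of a word character, then 3 to 6 of a character in [4-7] (captured as 'id'); then optionally the literal 'j', then optionally a word character (captured); then zero or more of a character in [1-3], then zero or more of one of [ib] (captured); then one or more of any character except [zql] (captured); then optionally a word character, then a digit; then anchored at the end.
`re.search` scans for the first position where the pattern succeeds.
The match spans [3:38] → '1564664jP123bd985555554jc1bii.g06I7'.
Captured: group 1 = '1564664jP123bd985555554', group 2 = 'jc', group 3 = '1bii', group 4 = '.g06I'.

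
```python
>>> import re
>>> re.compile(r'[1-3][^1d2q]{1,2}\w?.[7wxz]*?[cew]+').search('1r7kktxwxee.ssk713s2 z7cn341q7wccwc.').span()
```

(16, 24)

The pattern matches a character in [1-3], then 1 to 2 of any character except [1d2q], then optionally a word character; then any character, then zero or more of one of [7wxz] (lazy), then one or more of one of [cew].
`re.search` tries every starting position until one works.
The match spans [16:24] → '13s2 z7c'.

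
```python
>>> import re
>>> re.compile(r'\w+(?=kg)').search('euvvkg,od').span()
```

(0, 4)

The `(?=…)`/`(?<=…)` assertion just peeks at neighbouring text; it doesn't advance the match position.
The match spans [0:4] → 'euvv'.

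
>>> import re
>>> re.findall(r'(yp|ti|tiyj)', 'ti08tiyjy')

['ti', 'ti']

The regex engine tests alternatives in the order written; an earlier branch that matches wins even if a later one would match more.
Walking the string: at [0:2] match 'ti', group 1 = 'ti'; at [4:6] match 'ti', group 1 = 'ti'.
`findall` collects group 1 from each match (2 total).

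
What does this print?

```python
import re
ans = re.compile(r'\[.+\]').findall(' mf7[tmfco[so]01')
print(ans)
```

['[tmfco[so]']

`findall` yields the raw match text (1 of them) because the pattern has no groups.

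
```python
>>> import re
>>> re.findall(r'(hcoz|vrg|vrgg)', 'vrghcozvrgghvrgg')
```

Branches in `(...|...)` are attempted left-to-right; the first branch that allows the whole pattern to succeed is taken.
With a single group, `findall` returns only what that group captured — 4 items.

['vrg', 'hcoz', 'vrg', 'vrg']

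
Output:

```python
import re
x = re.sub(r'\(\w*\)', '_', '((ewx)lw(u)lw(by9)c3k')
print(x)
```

Each match is replaced by '_'.

(_lw_lw_c3k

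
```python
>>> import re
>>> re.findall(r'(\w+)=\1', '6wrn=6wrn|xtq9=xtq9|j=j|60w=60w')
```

['6wrn', 'xtq9', 'j', '60w']

The backreference `\1` re-matches whatever the first group consumed, character for character.
Matches: at [0:9] match '6wrn=6wrn', group 1 = '6wrn'; at [10:19] match 'xtq9=xtq9', group 1 = 'xtq9'; at [20:23] match 'j=j', group 1 = 'j'; at [24:31] match '60w=60w', group 1 = '60w'.
With a single group, `findall` returns only what that group captured — 4 items.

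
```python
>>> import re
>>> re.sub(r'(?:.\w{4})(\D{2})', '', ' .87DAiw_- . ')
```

' _- . '

Pattern: any character, then exactly 4 of a word character (non-capturing group); then exactly 2 of a non-digit (captured).
Matches: at [1:8] → '.87DAiw'.
Each match is replaced by ''.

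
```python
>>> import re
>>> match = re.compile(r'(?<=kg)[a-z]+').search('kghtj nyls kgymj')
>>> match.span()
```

The `(?=…)`/`(?<=…)` assertion just peeks at neighbouring text; it doesn't advance the match position.
The match spans [2:5] → 'htj'.

(2, 5)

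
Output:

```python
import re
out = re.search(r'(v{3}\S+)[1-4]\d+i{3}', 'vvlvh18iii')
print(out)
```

None

The pattern matches exactly 3 of a literal 'v', then one or more of a non-whitespace character (captured); then a character in [1-4], then one or more of a digit, then exactly 3 of a literal 'i'.
Unlike `match`, `search` isn't anchored — it looks for the pattern anywhere in the string.
Here the pattern never matches, so the call returns None.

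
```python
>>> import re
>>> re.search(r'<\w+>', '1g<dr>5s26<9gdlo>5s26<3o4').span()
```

`re.search` tries every starting position until one works.
The match spans [2:6] → '<dr>'.

(2, 6)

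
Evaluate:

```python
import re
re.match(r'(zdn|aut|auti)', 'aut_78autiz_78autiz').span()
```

`match` is anchored at position 0; if the pattern doesn't fit there, it returns None.
The match spans [0:3] → 'aut'.

(0, 3)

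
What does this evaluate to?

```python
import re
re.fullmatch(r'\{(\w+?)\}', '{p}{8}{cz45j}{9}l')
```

None

For `fullmatch`, every character of the input must be accounted for by the pattern.
Here the pattern can't cover the whole string, so the call returns None.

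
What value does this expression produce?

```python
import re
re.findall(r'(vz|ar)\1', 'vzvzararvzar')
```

`\1` is not a pattern — it's the concrete string captured by group 1, re-applied verbatim.
Walking the string: at [0:4] match 'vzvz', group 1 = 'vz'; at [4:8] match 'arar', group 1 = 'ar'.
One capturing group, so `findall` returns just the captured substring from each match — 2 in all.

['vz', 'ar']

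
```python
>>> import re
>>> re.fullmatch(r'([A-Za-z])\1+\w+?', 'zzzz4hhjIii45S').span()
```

(0, 14)

`re.fullmatch` requires the pattern to consume the entire string.
The match spans [0:14] → 'zzzz4hhjIii45S'.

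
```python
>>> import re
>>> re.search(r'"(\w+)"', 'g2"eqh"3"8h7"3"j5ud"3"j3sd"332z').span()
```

The match spans [2:7] → '"eqh"'.

(2, 7)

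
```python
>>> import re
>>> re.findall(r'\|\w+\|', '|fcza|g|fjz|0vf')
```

No capturing groups, so `findall` returns the 2 full match strings.

['|fcza|', '|fjz|']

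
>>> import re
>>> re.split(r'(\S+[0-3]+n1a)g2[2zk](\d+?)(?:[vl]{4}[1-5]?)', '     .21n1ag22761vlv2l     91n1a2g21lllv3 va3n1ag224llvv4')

This matches one or more of a non-whitespace character, then one or more of a character in [0-3], then the literal 'n1a' (captured); then the literal 'g2', then one of [2zk]; then one or more of a digit (lazy) (captured); then exactly 4 of one of [vl], then optionally a character in [1-5] (non-capturing group).
Matches to split on: at [42:57] → 'va3n1ag224llvv4'.
With a capturing group present, the delimiter's captured portion is kept in the result list.

['     .21n1ag22761vlv2l     91n1a2g21lllv3 ', 'va3n1a', '4', '']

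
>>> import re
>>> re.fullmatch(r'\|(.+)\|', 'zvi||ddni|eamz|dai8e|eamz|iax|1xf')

None

`re.fullmatch` is like wrapping the pattern in `^…$` (in single-line mode).
Here the pattern can't cover the whole string, so the call returns None.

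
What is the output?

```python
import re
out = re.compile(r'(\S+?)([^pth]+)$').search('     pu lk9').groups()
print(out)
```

Pattern: one or more of a non-whitespace character (lazy) (captured); then one or more of any character except [pth] (captured); then anchored at the end.
A non-greedy quantifier consumes as few characters as it can — just enough that the remainder of the pattern still matches from where it stops; whatever follows it matches normally.
`re.search` scans for the first position where the pattern succeeds.
The match spans [5:11] → 'pu lk9'.
Captured: group 1 = 'p', group 2 = 'u lk9'.

('p', 'u lk9')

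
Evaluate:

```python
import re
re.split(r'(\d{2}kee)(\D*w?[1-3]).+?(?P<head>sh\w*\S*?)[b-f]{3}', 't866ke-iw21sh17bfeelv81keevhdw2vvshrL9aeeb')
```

Pattern: exactly 2 of a digit, then the literal 'kee' (captured); then zero or more of a non-digit, then optionally a literal 'w', then a character in [1-3] (captured); then one or more of any character (lazy); then the literal 'sh', then zero or more of a word character, then zero or more of a non-whitespace character (lazy) (captured as 'head'); then exactly 3 of a character in [b-f].
Matches to split on: at [21:42] → '81keevhdw2vvshrL9aeeb'.
Because the pattern has a capturing group, `split` also inserts each captured text between the pieces.

['t866ke-iw21sh17bfeelv', '81kee', 'vhdw2', 'shrL9a', '']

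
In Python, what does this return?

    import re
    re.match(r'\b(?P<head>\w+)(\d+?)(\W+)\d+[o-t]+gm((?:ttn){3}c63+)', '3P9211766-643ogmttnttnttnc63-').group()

'3P9211766-643ogmttnttnttnc63'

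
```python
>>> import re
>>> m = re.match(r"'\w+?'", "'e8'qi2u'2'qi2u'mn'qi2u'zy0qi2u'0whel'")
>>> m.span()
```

`re.match` only tries the pattern at the start of the string.
The match spans [0:4] → "'e8'".

(0, 4)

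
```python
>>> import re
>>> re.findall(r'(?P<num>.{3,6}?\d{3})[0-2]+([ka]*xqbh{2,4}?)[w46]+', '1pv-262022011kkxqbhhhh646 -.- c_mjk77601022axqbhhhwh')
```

A `+?`/`*?`/`{m,n}?` starts at its minimum and grows only as far as needed for what follows to match.
`findall` packs the 2 group values into a tuple for every match.

[('1pv-262', 'kkxqbhhhh'), (' c_mjk776', 'axqbhhh')]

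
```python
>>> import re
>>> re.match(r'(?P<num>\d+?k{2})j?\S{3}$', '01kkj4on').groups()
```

('01kk',)

Pattern: one or more of a digit (lazy), then exactly 2 of a literal 'k' (captured as 'num'); then optionally the literal 'j', then exactly 3 of a non-whitespace character; then anchored at the end.
With `match`, the pattern is implicitly anchored at the beginning.
The match spans [0:8] → '01kkj4on'.
Captured: group 1 = '01kk'.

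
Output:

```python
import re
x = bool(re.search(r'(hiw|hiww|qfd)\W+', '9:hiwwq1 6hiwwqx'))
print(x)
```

False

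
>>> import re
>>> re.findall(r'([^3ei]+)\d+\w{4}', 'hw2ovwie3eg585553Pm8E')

['hw', 'g58555']

The pattern matches one or more of any character except [3ei] (captured); then one or more of a digit, then exactly 4 of a word character.
Walking the string: at [0:7] match 'hw2ovwi', group 1 = 'hw'; at [10:21] match 'g585553Pm8E', group 1 = 'g58555'.
With a single group, `findall` returns only what that group captured — 2 items.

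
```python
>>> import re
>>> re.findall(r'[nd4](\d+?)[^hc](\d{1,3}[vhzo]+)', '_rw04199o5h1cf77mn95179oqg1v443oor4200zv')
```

[('1', '9o'), ('9', '179o'), ('2', '0zv')]

The pattern matches one of [nd4]; then one or more of a digit (lazy) (captured); then any character except [hc]; then 1 to 3 of a digit, then one or more of one of [vhzo] (captured).
A non-greedy quantifier consumes as few characters as it can — just enough that the remainder of the pattern still matches from where it stops; whatever follows it matches normally.
Walking the string: at [4:9] match '4199o', groups = ('1', '9o'); at [17:24] match 'n95179o', groups = ('9', '179o'); at [34:40] match '4200zv', groups = ('2', '0zv').
With 2 capturing groups, `findall` returns a 2-tuple per match.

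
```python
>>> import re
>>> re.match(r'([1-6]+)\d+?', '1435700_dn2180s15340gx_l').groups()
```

This matches one or more of a character in [1-6] (captured); then one or more of a digit (lazy).
Lazy quantifiers expand one character at a time until the remainder of the pattern can match.
With `match`, the pattern is implicitly anchored at the beginning.
The match spans [0:5] → '14357'.
Captured: group 1 = '1435'.

('1435',)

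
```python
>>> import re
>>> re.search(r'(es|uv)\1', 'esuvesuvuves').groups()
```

('uv',)

`\1` is not a pattern — it's the concrete string captured by group 1, re-applied verbatim.
`re.search` tries every starting position until one works.
The match spans [6:10] → 'uvuv'.
Captured: group 1 = 'uv'.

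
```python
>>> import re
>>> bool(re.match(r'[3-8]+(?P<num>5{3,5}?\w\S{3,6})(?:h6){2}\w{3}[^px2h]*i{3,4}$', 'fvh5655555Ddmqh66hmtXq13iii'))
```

False

This matches one or more of a character in [3-8]; then 3 to 5 of the literal '5' (lazy), then a word character, then 3 to 6 of a non-whitespace character (captured as 'num'); then the literal 'h6' repeated 2 times, then exactly 3 of a word character; then zero or more of any character except [px2h], then 3 to 4 of the literal 'i'; then anchored at the end.
With `match`, the pattern is implicitly anchored at the beginning.
Here position 0 doesn't satisfy it, so the call returns None, and `bool(None)` is False.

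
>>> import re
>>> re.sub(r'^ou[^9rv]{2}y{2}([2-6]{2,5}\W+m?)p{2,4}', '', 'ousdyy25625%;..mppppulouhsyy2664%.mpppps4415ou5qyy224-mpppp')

'ulouhsyy2664%.mpppps4415ou5qyy224-mpppp'

Pattern: anchored at the start of the string; then the literal 'ou', then exactly 2 of any character except [9rv], then exactly 2 of a literal 'y'; then 2 to 5 of a character in [2-6], then one or more of a non-word character, then optionally the literal 'm' (captured); then 2 to 4 of a literal 'p'.
Matches: at [0:20] → 'ousdyy25625%;..mpppp'.
Each match is replaced by ''.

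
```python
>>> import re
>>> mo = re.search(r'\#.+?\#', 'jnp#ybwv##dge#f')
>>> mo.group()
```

The match spans [3:9] → '#ybwv#'.

'#ybwv#'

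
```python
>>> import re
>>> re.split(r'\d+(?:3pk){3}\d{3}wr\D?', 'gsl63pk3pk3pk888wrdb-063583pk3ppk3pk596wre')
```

['gsl', 'b-063583pk3ppk3pk596wre']

Pattern: one or more of a digit; then the literal '3pk' repeated 3 times, then exactly 3 of a digit; then the literal 'wr', then optionally a non-digit.
Matches to split on: at [3:19] → '63pk3pk3pk888wrd'.
The string is cut at each match, leaving 2 pieces.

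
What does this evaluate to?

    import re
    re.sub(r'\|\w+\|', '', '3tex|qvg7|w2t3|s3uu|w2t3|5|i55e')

Each match is replaced by ''.

'3texw2t3w2t3i55e'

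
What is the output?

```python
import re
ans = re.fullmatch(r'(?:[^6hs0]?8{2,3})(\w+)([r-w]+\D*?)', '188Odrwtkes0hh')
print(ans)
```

None

`fullmatch` succeeds only if the pattern covers the string from start to end.
Here the pattern can't cover the whole string, so the call returns None.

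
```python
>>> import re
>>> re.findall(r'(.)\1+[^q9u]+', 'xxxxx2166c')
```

['x']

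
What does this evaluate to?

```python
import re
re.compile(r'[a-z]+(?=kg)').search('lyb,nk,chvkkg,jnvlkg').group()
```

The lookaround is zero-width — it requires the adjacent text to match without consuming it, so the asserted text isn't part of the match.
`re.search` tries every starting position until one works.
The match spans [7:11] → 'chvk'.

'chvk'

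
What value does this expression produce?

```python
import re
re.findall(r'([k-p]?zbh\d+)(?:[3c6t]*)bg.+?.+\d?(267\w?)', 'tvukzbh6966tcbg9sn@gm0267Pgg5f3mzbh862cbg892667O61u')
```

2 groups means the one result is a tuple of 2 captured strings — 1 here.

[('kzbh6966', '267P')]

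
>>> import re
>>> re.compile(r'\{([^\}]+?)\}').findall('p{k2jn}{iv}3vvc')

`findall` collects group 1 from each match (2 total).

['k2jn', 'iv']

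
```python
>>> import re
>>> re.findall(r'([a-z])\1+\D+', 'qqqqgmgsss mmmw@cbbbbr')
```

['q']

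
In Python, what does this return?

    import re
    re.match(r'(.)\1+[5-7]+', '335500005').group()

The backreference `\1` re-matches whatever the first group consumed, character for character.
`re.match` won't scan ahead — the pattern has to work from the very first character.
The match spans [0:4] → '3355'.
Captured: group 1 = '3'.

'3355'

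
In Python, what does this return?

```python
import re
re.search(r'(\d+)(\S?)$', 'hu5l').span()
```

(2, 4)

The pattern matches one or more of a digit (captured); then optionally a non-whitespace character (captured); then anchored at the end.
Unlike `match`, `search` isn't anchored — it looks for the pattern anywhere in the string.
The match spans [2:4] → '5l'.
Captured: group 1 = '5', group 2 = 'l'.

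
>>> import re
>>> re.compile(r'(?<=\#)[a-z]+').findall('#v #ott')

The `(?=…)`/`(?<=…)` assertion just peeks at neighbouring text; it doesn't advance the match position.
Scanning left to right: at [1:2] → 'v'; at [4:7] → 'ott'.
`findall` yields the raw match text (2 of them) because the pattern has no groups.

['v', 'ott']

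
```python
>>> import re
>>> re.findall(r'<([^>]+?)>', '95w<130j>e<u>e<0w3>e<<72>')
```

Walking the string: at [3:9] match '<130j>', group 1 = '130j'; at [10:13] match '<u>', group 1 = 'u'; at [14:19] match '<0w3>', group 1 = '0w3'; at [20:25] match '<<72>', group 1 = '<72'.
With a single group, `findall` returns only what that group captured — 4 items.

['130j', 'u', '0w3', '<72']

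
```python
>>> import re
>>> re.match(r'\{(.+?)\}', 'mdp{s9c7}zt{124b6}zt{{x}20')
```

With `match`, the pattern is implicitly anchored at the beginning.
Here the string doesn't start with a match, so the call returns None.

None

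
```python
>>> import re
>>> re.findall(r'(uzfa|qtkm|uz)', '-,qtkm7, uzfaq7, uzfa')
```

['qtkm', 'uzfa', 'uzfa']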